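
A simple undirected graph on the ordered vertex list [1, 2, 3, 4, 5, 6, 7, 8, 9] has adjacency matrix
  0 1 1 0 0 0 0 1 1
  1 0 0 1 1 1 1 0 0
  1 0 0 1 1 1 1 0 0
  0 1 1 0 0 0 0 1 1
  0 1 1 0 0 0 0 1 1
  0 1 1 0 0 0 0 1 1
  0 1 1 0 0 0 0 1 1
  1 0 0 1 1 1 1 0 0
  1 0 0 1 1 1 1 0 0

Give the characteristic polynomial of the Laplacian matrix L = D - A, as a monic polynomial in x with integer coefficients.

x^9 - 40x^8 + 690x^7 - 6720x^6 + 40485x^5 - 154704x^4 + 366560x^3 - 492800x^2 + 288000x

With the vertex order [1, 2, 3, 4, 5, 6, 7, 8, 9], the degrees are [4, 5, 5, 4, 4, 4, 4, 5, 5], giving D = diag(4, 5, 5, 4, 4, 4, 4, 5, 5) and L = D - A. L has integer entries, so p(x) = det(xI - L) has integer coefficients. Expanding the determinant yields x^9 - 40x^8 + 690x^7 - 6720x^6 + 40485x^5 - 154704x^4 + 366560x^3 - 492800x^2 + 288000x. Since p(0) = det(-L) = 0, x divides p(x). By the matrix-tree theorem the graph has (1/9) * product of the nonzero eigenvalues = 32000 spanning trees.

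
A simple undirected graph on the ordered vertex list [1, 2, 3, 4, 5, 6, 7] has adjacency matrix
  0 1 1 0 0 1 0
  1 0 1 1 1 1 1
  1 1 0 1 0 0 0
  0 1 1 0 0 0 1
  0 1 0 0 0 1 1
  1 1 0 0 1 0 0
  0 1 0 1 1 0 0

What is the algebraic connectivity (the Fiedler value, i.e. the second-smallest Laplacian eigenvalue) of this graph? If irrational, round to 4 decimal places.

2

With the vertex order [1, 2, 3, 4, 5, 6, 7], the degrees are [3, 6, 3, 3, 3, 3, 3], giving D = diag(3, 6, 3, 3, 3, 3, 3) and L = D - A. Computing the eigenvalues of L and sorting gives [0, 2, 2, 4, 4, 5, 7]. The Fiedler value lambda_2 = 2 is strictly positive, so the graph is connected. There is one zero in the spectrum, matching the 1 component. The largest eigenvalue, 7, is at most the vertex count 7.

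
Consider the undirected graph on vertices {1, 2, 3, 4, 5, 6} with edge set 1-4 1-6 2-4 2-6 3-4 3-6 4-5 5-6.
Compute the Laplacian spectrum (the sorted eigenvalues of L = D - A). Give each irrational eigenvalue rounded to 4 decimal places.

[0, 2, 2, 2, 4, 6]

Each diagonal entry of L is the vertex degree and each off-diagonal entry is -1 where an edge is present, 0 otherwise; in the order [1, 2, 3, 4, 5, 6] the diagonal is [2, 2, 2, 4, 2, 4]. The multiplicity of 0 as a Laplacian eigenvalue equals the number of connected components. The largest eigenvalue, 6, is at most the vertex count 6.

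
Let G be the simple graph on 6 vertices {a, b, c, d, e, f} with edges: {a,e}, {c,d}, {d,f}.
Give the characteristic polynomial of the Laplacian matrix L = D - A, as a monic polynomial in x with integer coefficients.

x^6 - 6x^5 + 11x^4 - 6x^3

Reading degrees in the order [a, b, c, d, e, f] gives [1, 0, 1, 2, 1, 1]; set D = diag(1, 0, 1, 2, 1, 1) and form L = D - A. Computing det(xI - L) by cofactor expansion (or equivalently via sum-over-permutations) gives x^6 - 6x^5 + 11x^4 - 6x^3. The coefficient of x^5 equals -trace(L) = -6, matching the sum of degrees. The largest eigenvalue, 3, is at most the vertex count 6.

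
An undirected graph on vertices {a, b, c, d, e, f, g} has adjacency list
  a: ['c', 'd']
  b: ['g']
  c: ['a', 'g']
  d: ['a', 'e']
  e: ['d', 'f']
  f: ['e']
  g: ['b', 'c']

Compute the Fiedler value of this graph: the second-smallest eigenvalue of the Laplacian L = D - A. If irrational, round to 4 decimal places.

0.1981

With the vertex order [a, b, c, d, e, f, g], the degrees are [2, 1, 2, 2, 2, 1, 2], giving D = diag(2, 1, 2, 2, 2, 1, 2) and L = D - A. Computing the eigenvalues of L and sorting gives [0, 0.1981, 0.7530, 1.5550, 2.4450, 3.2470, 3.8019]. The Fiedler value lambda_2 = 0.1981 is strictly positive, so the graph is connected. There is one zero in the spectrum, matching the 1 component. The eigenvalues sum to 12, which equals trace(L) = 2|E|.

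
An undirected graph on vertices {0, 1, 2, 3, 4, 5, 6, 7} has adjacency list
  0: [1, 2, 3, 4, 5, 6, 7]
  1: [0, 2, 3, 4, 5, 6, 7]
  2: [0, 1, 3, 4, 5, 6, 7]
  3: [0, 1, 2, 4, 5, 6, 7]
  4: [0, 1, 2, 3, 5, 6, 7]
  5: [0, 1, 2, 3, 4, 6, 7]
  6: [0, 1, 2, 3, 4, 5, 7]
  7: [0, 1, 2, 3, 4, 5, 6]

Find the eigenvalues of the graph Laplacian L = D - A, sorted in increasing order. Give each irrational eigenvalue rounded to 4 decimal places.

[0, 8, 8, 8, 8, 8, 8, 8]

With the vertex order [0, 1, 2, 3, 4, 5, 6, 7], the degrees are [7, 7, 7, 7, 7, 7, 7, 7], giving D = diag(7, 7, 7, 7, 7, 7, 7, 7) and L = D - A. The multiplicity of 0 as a Laplacian eigenvalue equals the number of connected components.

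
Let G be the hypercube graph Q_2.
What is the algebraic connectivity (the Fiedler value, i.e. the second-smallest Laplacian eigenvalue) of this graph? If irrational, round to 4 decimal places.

2

The graph has 4 vertices and degree multiset [2, 2, 2, 2]; D is the diagonal matrix of degrees and L = D - A. The smallest Laplacian eigenvalue is always 0. The next one, lambda_2 = 2, measures how hard the graph is to disconnect: larger values mean better connectivity.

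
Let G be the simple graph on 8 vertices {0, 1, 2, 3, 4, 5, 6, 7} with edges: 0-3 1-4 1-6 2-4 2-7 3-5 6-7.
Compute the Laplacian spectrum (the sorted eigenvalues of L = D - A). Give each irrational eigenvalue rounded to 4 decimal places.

Reading degrees in the order [0, 1, 2, 3, 4, 5, 6, 7] gives [1, 2, 2, 2, 2, 1, 2, 2]; set D = diag(1, 2, 2, 2, 2, 1, 2, 2) and form L = D - A. Since every row of L sums to 0, the all-ones vector is in the kernel and 0 is an eigenvalue. The 2 zero eigenvalues correspond to the 2 connected components. There are 2 zeros in the spectrum, matching the 2 components.

[0, 0, 1, 1.3820, 1.3820, 3, 3.6180, 3.6180]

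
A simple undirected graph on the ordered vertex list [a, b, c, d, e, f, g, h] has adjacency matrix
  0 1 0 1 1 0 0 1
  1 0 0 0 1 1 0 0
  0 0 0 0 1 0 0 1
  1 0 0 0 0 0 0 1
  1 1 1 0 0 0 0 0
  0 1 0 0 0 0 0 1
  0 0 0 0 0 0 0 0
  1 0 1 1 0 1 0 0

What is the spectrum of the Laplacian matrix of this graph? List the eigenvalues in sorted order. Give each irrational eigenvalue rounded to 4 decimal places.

[0, 0, 1.5858, 1.5858, 2.2679, 4.4142, 4.4142, 5.7321]

Each diagonal entry of L is the vertex degree and each off-diagonal entry is -1 where an edge is present, 0 otherwise; in the order [a, b, c, d, e, f, g, h] the diagonal is [4, 3, 2, 2, 3, 2, 0, 4]. L is symmetric positive semidefinite, so every eigenvalue is real and nonnegative. The 2 zero eigenvalues correspond to the 2 connected components. The eigenvalues sum to 20, which equals trace(L) = 2|E|. The largest eigenvalue, 5.7321, is at most the vertex count 8.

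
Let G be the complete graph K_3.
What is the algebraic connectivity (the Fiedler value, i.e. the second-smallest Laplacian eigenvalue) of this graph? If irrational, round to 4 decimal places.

The graph has 3 vertices and degree multiset [2, 2, 2]; D is the diagonal matrix of degrees and L = D - A. The sorted Laplacian eigenvalues are [0, 3, 3]; the algebraic connectivity is the second entry, 3. By the matrix-tree theorem the graph has (1/3) * product of the nonzero eigenvalues = 3 spanning trees.

3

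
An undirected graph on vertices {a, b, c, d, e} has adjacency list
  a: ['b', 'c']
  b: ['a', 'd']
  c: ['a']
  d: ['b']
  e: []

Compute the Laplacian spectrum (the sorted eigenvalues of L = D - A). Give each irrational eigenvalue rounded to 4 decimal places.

[0, 0, 0.5858, 2, 3.4142]

Each diagonal entry of L is the vertex degree and each off-diagonal entry is -1 where an edge is present, 0 otherwise; in the order [a, b, c, d, e] the diagonal is [2, 2, 1, 1, 0]. Since every row of L sums to 0, the all-ones vector is in the kernel and 0 is an eigenvalue. The 2 zero eigenvalues correspond to the 2 connected components. There are 2 zeros in the spectrum, matching the 2 components.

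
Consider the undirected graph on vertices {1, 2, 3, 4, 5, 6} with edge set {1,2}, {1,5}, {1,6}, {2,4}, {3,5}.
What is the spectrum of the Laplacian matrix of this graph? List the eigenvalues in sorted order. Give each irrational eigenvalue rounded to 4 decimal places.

Reading degrees in the order [1, 2, 3, 4, 5, 6] gives [3, 2, 1, 1, 2, 1]; set D = diag(3, 2, 1, 1, 2, 1) and form L = D - A. Since every row of L sums to 0, the all-ones vector is in the kernel and 0 is an eigenvalue.

[0, 0.3820, 0.6972, 2, 2.6180, 4.3028]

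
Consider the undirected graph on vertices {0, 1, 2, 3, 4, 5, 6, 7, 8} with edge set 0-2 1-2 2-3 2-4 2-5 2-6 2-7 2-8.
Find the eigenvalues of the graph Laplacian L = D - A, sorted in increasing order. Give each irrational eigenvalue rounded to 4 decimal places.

[0, 1, 1, 1, 1, 1, 1, 1, 9]

Reading degrees in the order [0, 1, 2, 3, 4, 5, 6, 7, 8] gives [1, 1, 8, 1, 1, 1, 1, 1, 1]; set D = diag(1, 1, 8, 1, 1, 1, 1, 1, 1) and form L = D - A. Diagonalising L (or applying a numerical eigensolver to the 9x9 matrix) gives the spectrum above.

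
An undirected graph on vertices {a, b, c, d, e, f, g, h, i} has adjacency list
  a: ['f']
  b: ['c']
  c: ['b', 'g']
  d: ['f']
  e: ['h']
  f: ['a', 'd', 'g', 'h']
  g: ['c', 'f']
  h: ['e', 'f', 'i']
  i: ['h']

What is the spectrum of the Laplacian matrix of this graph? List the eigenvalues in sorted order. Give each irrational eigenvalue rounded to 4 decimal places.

[0, 0.2232, 0.4919, 1, 1, 1.4712, 3, 3.4838, 5.3298]

Each diagonal entry of L is the vertex degree and each off-diagonal entry is -1 where an edge is present, 0 otherwise; in the order [a, b, c, d, e, f, g, h, i] the diagonal is [1, 1, 2, 1, 1, 4, 2, 3, 1]. The multiplicity of 0 as a Laplacian eigenvalue equals the number of connected components. There is one zero in the spectrum, matching the 1 component.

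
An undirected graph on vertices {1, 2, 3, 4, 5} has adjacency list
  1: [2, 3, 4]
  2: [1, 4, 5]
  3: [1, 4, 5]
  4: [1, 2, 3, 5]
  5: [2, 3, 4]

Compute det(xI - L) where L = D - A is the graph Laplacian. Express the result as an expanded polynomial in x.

Each diagonal entry of L is the vertex degree and each off-diagonal entry is -1 where an edge is present, 0 otherwise; in the order [1, 2, 3, 4, 5] the diagonal is [3, 3, 3, 4, 3]. Computing det(xI - L) by cofactor expansion (or equivalently via sum-over-permutations) gives x^5 - 16x^4 + 94x^3 - 240x^2 + 225x. Since p(0) = det(-L) = 0, x divides p(x). The eigenvalues sum to 16, which equals trace(L) = 2|E|.

x^5 - 16x^4 + 94x^3 - 240x^2 + 225x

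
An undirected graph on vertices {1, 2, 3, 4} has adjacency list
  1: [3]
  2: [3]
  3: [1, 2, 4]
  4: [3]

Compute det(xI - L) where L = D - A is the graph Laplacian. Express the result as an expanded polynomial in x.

Reading degrees in the order [1, 2, 3, 4] gives [1, 1, 3, 1]; set D = diag(1, 1, 3, 1) and form L = D - A. The eigenvalues of L are [0, 1, 1, 4]; the characteristic polynomial is the product of (x - lambda_i), which multiplies out to x^4 - 6x^3 + 9x^2 - 4x. The coefficient of x^3 equals -trace(L) = -6, matching the sum of degrees. The eigenvalues sum to 6, which equals trace(L) = 2|E|. There is one zero in the spectrum, matching the 1 component.

x^4 - 6x^3 + 9x^2 - 4x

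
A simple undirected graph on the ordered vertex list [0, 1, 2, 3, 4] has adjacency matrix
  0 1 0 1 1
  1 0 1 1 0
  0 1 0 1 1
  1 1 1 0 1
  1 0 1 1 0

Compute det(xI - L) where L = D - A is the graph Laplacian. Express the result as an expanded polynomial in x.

Reading degrees in the order [0, 1, 2, 3, 4] gives [3, 3, 3, 4, 3]; set D = diag(3, 3, 3, 4, 3) and form L = D - A. L has integer entries, so p(x) = det(xI - L) has integer coefficients. Expanding the determinant yields x^5 - 16x^4 + 94x^3 - 240x^2 + 225x. The constant term is 0 because L is singular (the all-ones vector lies in its kernel). The eigenvalues sum to 16, which equals trace(L) = 2|E|.

x^5 - 16x^4 + 94x^3 - 240x^2 + 225x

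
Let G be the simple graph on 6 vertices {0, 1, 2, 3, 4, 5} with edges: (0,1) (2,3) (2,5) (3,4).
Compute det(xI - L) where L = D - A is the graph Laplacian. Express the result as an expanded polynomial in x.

Reading degrees in the order [0, 1, 2, 3, 4, 5] gives [1, 1, 2, 2, 1, 1]; set D = diag(1, 1, 2, 2, 1, 1) and form L = D - A. L has integer entries, so p(x) = det(xI - L) has integer coefficients. Expanding the determinant yields x^6 - 8x^5 + 22x^4 - 24x^3 + 8x^2. Since p(0) = det(-L) = 0, x divides p(x). There are 2 zeros in the spectrum, matching the 2 components.

x^6 - 8x^5 + 22x^4 - 24x^3 + 8x^2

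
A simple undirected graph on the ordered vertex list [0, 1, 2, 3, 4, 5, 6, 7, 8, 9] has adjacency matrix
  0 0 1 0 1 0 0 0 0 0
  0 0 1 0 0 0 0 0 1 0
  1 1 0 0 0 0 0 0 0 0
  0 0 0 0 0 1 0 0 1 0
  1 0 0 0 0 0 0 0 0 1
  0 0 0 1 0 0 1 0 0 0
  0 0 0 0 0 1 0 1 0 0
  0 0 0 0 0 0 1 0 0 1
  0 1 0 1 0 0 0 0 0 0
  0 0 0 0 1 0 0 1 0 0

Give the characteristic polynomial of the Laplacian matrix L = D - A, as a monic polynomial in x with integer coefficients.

x^10 - 20x^9 + 170x^8 - 800x^7 + 2275x^6 - 4004x^5 + 4290x^4 - 2640x^3 + 825x^2 - 100x

Each diagonal entry of L is the vertex degree and each off-diagonal entry is -1 where an edge is present, 0 otherwise; in the order [0, 1, 2, 3, 4, 5, 6, 7, 8, 9] the diagonal is [2, 2, 2, 2, 2, 2, 2, 2, 2, 2]. Computing det(xI - L) by cofactor expansion (or equivalently via sum-over-permutations) gives x^10 - 20x^9 + 170x^8 - 800x^7 + 2275x^6 - 4004x^5 + 4290x^4 - 2640x^3 + 825x^2 - 100x. The constant term is 0 because L is singular (the all-ones vector lies in its kernel). There is one zero in the spectrum, matching the 1 component. The largest eigenvalue, 4, is at most the vertex count 10.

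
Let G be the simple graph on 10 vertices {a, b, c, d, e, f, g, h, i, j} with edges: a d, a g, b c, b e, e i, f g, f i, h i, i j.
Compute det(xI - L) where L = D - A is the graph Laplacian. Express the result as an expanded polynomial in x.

x^10 - 18x^9 + 133x^8 - 526x^7 + 1216x^6 - 1684x^5 + 1374x^4 - 620x^3 + 134x^2 - 10x

Reading degrees in the order [a, b, c, d, e, f, g, h, i, j] gives [2, 2, 1, 1, 2, 2, 2, 1, 4, 1]; set D = diag(2, 2, 1, 1, 2, 2, 2, 1, 4, 1) and form L = D - A. L has integer entries, so p(x) = det(xI - L) has integer coefficients. Expanding the determinant yields x^10 - 18x^9 + 133x^8 - 526x^7 + 1216x^6 - 1684x^5 + 1374x^4 - 620x^3 + 134x^2 - 10x. Since p(0) = det(-L) = 0, x divides p(x). The eigenvalues sum to 18, which equals trace(L) = 2|E|.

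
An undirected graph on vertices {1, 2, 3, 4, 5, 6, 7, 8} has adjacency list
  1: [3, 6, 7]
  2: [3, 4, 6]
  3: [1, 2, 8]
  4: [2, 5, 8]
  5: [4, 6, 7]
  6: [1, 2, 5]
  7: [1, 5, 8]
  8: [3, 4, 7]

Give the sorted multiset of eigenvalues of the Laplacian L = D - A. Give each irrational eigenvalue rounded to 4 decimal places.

[0, 2, 2, 2, 4, 4, 4, 6]

Reading degrees in the order [1, 2, 3, 4, 5, 6, 7, 8] gives [3, 3, 3, 3, 3, 3, 3, 3]; set D = diag(3, 3, 3, 3, 3, 3, 3, 3) and form L = D - A. The multiplicity of 0 as a Laplacian eigenvalue equals the number of connected components. The eigenvalues sum to 24, which equals trace(L) = 2|E|.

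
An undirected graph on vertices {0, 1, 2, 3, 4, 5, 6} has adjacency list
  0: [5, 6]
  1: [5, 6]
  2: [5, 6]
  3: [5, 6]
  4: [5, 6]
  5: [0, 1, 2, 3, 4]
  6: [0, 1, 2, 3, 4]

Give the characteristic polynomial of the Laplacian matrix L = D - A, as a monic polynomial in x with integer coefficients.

x^7 - 20x^6 + 155x^5 - 600x^4 + 1240x^3 - 1312x^2 + 560x

Each diagonal entry of L is the vertex degree and each off-diagonal entry is -1 where an edge is present, 0 otherwise; in the order [0, 1, 2, 3, 4, 5, 6] the diagonal is [2, 2, 2, 2, 2, 5, 5]. The eigenvalues of L are [0, 2, 2, 2, 2, 5, 7]; the characteristic polynomial is the product of (x - lambda_i), which multiplies out to x^7 - 20x^6 + 155x^5 - 600x^4 + 1240x^3 - 1312x^2 + 560x. Since p(0) = det(-L) = 0, x divides p(x). By the matrix-tree theorem the graph has (1/7) * product of the nonzero eigenvalues = 80 spanning trees.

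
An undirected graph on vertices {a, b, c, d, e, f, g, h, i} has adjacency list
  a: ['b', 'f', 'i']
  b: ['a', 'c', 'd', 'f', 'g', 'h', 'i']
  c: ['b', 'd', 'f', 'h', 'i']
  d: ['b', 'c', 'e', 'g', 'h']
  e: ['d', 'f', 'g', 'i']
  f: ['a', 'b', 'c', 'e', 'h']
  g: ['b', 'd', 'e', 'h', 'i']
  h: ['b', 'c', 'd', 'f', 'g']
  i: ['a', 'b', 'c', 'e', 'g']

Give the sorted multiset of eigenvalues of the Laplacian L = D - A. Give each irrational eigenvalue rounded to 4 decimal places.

With the vertex order [a, b, c, d, e, f, g, h, i], the degrees are [3, 7, 5, 5, 4, 5, 5, 5, 5], giving D = diag(3, 7, 5, 5, 4, 5, 5, 5, 5) and L = D - A. Since every row of L sums to 0, the all-ones vector is in the kernel and 0 is an eigenvalue. The single zero eigenvalue shows the graph is connected. The eigenvalues sum to 44, which equals trace(L) = 2|E|.

[0, 2.6382, 3.6257, 4.5858, 5, 5.6105, 6.8470, 7.4142, 8.2786]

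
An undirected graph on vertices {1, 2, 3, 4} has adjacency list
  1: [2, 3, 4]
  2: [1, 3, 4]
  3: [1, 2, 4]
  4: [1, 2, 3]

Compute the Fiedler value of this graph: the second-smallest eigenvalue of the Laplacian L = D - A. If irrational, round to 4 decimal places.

Each diagonal entry of L is the vertex degree and each off-diagonal entry is -1 where an edge is present, 0 otherwise; in the order [1, 2, 3, 4] the diagonal is [3, 3, 3, 3]. Computing the eigenvalues of L and sorting gives [0, 4, 4, 4]. The Fiedler value lambda_2 = 4 is strictly positive, so the graph is connected. By the matrix-tree theorem the graph has (1/4) * product of the nonzero eigenvalues = 16 spanning trees.

4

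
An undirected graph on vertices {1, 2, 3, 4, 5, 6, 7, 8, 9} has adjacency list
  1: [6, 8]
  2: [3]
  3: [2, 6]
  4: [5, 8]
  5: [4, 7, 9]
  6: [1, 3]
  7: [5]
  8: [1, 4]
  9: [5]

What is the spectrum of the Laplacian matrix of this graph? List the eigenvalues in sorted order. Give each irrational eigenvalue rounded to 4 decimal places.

Reading degrees in the order [1, 2, 3, 4, 5, 6, 7, 8, 9] gives [2, 1, 2, 2, 3, 2, 1, 2, 1]; set D = diag(2, 1, 2, 2, 3, 2, 1, 2, 1) and form L = D - A. The multiplicity of 0 as a Laplacian eigenvalue equals the number of connected components. The single zero eigenvalue shows the graph is connected. By the matrix-tree theorem the graph has (1/9) * product of the nonzero eigenvalues = 1 spanning tree.

[0, 0.1289, 0.5540, 1, 1.2613, 2.1326, 3, 3.6881, 4.2350]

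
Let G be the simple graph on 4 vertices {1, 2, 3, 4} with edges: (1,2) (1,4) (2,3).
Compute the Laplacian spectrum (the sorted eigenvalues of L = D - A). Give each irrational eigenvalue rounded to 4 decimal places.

[0, 0.5858, 2, 3.4142]

With the vertex order [1, 2, 3, 4], the degrees are [2, 2, 1, 1], giving D = diag(2, 2, 1, 1) and L = D - A. Diagonalising L (or applying a numerical eigensolver to the 4x4 matrix) gives the spectrum above. The single zero eigenvalue shows the graph is connected. There is one zero in the spectrum, matching the 1 component.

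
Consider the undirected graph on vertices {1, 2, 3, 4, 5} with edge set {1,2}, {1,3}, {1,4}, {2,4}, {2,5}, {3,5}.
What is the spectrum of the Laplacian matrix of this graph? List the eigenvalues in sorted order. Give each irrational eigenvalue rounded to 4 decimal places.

Reading degrees in the order [1, 2, 3, 4, 5] gives [3, 3, 2, 2, 2]; set D = diag(3, 3, 2, 2, 2) and form L = D - A. Diagonalising L (or applying a numerical eigensolver to the 5x5 matrix) gives the spectrum above. There is one zero in the spectrum, matching the 1 component. By the matrix-tree theorem the graph has (1/5) * product of the nonzero eigenvalues = 11 spanning trees.

[0, 1.3820, 2.3820, 3.6180, 4.6180]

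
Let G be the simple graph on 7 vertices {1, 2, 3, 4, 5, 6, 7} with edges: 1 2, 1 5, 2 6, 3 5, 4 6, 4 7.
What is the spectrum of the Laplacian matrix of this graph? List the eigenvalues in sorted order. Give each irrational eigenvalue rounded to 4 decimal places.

[0, 0.1981, 0.7530, 1.5550, 2.4450, 3.2470, 3.8019]

Reading degrees in the order [1, 2, 3, 4, 5, 6, 7] gives [2, 2, 1, 2, 2, 2, 1]; set D = diag(2, 2, 1, 2, 2, 2, 1) and form L = D - A. The multiplicity of 0 as a Laplacian eigenvalue equals the number of connected components.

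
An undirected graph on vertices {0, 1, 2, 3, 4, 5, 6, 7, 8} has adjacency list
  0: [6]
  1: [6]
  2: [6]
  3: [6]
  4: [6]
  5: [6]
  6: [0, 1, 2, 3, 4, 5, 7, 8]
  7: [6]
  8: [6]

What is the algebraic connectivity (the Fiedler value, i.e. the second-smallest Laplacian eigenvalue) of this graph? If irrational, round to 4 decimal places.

Reading degrees in the order [0, 1, 2, 3, 4, 5, 6, 7, 8] gives [1, 1, 1, 1, 1, 1, 8, 1, 1]; set D = diag(1, 1, 1, 1, 1, 1, 8, 1, 1) and form L = D - A. The sorted Laplacian eigenvalues are [0, 1, 1, 1, 1, 1, 1, 1, 9]; the algebraic connectivity is the second entry, 1.

1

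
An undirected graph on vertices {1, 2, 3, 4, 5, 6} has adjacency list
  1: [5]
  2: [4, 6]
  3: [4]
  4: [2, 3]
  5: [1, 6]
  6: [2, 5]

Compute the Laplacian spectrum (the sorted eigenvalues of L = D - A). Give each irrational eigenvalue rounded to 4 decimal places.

With the vertex order [1, 2, 3, 4, 5, 6], the degrees are [1, 2, 1, 2, 2, 2], giving D = diag(1, 2, 1, 2, 2, 2) and L = D - A. The multiplicity of 0 as a Laplacian eigenvalue equals the number of connected components. The single zero eigenvalue shows the graph is connected. The largest eigenvalue, 3.7321, is at most the vertex count 6. By the matrix-tree theorem the graph has (1/6) * product of the nonzero eigenvalues = 1 spanning tree.

[0, 0.2679, 1, 2, 3, 3.7321]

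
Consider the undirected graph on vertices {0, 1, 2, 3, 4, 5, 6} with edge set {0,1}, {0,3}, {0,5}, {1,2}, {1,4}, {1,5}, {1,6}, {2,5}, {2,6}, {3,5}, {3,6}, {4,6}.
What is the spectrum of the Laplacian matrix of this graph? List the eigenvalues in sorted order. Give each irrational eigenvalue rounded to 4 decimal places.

Each diagonal entry of L is the vertex degree and each off-diagonal entry is -1 where an edge is present, 0 otherwise; in the order [0, 1, 2, 3, 4, 5, 6] the diagonal is [3, 5, 3, 3, 2, 4, 4]. L is symmetric positive semidefinite, so every eigenvalue is real and nonnegative. There is one zero in the spectrum, matching the 1 component.

[0, 1.6239, 2.5858, 3.4048, 4.5952, 5.4142, 6.3761]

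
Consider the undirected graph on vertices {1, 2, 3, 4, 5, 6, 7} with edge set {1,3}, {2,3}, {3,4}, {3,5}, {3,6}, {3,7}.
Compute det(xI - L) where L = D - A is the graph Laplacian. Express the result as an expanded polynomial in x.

Reading degrees in the order [1, 2, 3, 4, 5, 6, 7] gives [1, 1, 6, 1, 1, 1, 1]; set D = diag(1, 1, 6, 1, 1, 1, 1) and form L = D - A. L has integer entries, so p(x) = det(xI - L) has integer coefficients. Expanding the determinant yields x^7 - 12x^6 + 45x^5 - 80x^4 + 75x^3 - 36x^2 + 7x. Since p(0) = det(-L) = 0, x divides p(x). There is one zero in the spectrum, matching the 1 component.

x^7 - 12x^6 + 45x^5 - 80x^4 + 75x^3 - 36x^2 + 7x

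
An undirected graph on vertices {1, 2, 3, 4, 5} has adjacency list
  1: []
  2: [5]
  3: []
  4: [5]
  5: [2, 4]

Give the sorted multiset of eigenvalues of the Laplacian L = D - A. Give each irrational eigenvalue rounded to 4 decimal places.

With the vertex order [1, 2, 3, 4, 5], the degrees are [0, 1, 0, 1, 2], giving D = diag(0, 1, 0, 1, 2) and L = D - A. The multiplicity of 0 as a Laplacian eigenvalue equals the number of connected components. The 3 zero eigenvalues correspond to the 3 connected components. The eigenvalues sum to 4, which equals trace(L) = 2|E|.

[0, 0, 0, 1, 3]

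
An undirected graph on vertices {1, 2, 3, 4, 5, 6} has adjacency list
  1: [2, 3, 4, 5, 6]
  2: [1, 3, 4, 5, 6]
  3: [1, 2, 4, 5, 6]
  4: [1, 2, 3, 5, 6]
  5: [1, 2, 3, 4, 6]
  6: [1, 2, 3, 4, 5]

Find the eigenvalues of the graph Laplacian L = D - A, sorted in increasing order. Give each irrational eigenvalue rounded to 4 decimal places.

With the vertex order [1, 2, 3, 4, 5, 6], the degrees are [5, 5, 5, 5, 5, 5], giving D = diag(5, 5, 5, 5, 5, 5) and L = D - A. L is symmetric positive semidefinite, so every eigenvalue is real and nonnegative. There is one zero in the spectrum, matching the 1 component. The eigenvalues sum to 30, which equals trace(L) = 2|E|.

[0, 6, 6, 6, 6, 6]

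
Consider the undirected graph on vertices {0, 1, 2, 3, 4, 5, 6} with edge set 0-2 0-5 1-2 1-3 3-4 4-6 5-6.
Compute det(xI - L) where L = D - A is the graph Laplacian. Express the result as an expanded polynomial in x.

Reading degrees in the order [0, 1, 2, 3, 4, 5, 6] gives [2, 2, 2, 2, 2, 2, 2]; set D = diag(2, 2, 2, 2, 2, 2, 2) and form L = D - A. Computing det(xI - L) by cofactor expansion (or equivalently via sum-over-permutations) gives x^7 - 14x^6 + 77x^5 - 210x^4 + 294x^3 - 196x^2 + 49x. The coefficient of x^6 equals -trace(L) = -14, matching the sum of degrees. There is one zero in the spectrum, matching the 1 component. The eigenvalues sum to 14, which equals trace(L) = 2|E|.

x^7 - 14x^6 + 77x^5 - 210x^4 + 294x^3 - 196x^2 + 49x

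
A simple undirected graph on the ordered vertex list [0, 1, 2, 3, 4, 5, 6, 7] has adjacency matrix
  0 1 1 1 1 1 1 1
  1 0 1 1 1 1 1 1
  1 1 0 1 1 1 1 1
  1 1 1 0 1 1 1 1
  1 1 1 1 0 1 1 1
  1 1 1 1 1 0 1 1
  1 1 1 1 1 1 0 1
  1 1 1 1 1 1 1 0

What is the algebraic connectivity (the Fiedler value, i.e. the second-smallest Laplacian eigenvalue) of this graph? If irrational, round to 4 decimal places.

8

With the vertex order [0, 1, 2, 3, 4, 5, 6, 7], the degrees are [7, 7, 7, 7, 7, 7, 7, 7], giving D = diag(7, 7, 7, 7, 7, 7, 7, 7) and L = D - A. The smallest Laplacian eigenvalue is always 0. The next one, lambda_2 = 8, measures how hard the graph is to disconnect: larger values mean better connectivity. By the matrix-tree theorem the graph has (1/8) * product of the nonzero eigenvalues = 262144 spanning trees. There is one zero in the spectrum, matching the 1 component.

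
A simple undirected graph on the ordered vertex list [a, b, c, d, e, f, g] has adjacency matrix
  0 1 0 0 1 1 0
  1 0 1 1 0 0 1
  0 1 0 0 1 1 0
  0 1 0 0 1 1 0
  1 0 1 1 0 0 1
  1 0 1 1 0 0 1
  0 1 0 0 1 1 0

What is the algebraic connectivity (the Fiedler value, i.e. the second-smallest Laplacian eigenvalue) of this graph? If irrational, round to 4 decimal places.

3

Reading degrees in the order [a, b, c, d, e, f, g] gives [3, 4, 3, 3, 4, 4, 3]; set D = diag(3, 4, 3, 3, 4, 4, 3) and form L = D - A. The smallest Laplacian eigenvalue is always 0. The next one, lambda_2 = 3, measures how hard the graph is to disconnect: larger values mean better connectivity. The largest eigenvalue, 7, is at most the vertex count 7.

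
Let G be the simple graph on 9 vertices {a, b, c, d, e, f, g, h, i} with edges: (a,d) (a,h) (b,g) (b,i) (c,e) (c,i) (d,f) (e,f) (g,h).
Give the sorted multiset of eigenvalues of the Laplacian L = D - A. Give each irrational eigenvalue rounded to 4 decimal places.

With the vertex order [a, b, c, d, e, f, g, h, i], the degrees are [2, 2, 2, 2, 2, 2, 2, 2, 2], giving D = diag(2, 2, 2, 2, 2, 2, 2, 2, 2) and L = D - A. Diagonalising L (or applying a numerical eigensolver to the 9x9 matrix) gives the spectrum above. By the matrix-tree theorem the graph has (1/9) * product of the nonzero eigenvalues = 9 spanning trees.

[0, 0.4679, 0.4679, 1.6527, 1.6527, 3, 3, 3.8794, 3.8794]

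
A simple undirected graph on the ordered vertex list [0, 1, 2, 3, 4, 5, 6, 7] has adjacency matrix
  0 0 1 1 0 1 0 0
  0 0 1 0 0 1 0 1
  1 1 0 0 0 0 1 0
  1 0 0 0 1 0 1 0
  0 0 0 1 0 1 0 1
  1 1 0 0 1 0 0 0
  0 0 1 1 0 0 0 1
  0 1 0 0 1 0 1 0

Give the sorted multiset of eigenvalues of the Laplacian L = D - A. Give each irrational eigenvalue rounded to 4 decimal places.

[0, 2, 2, 2, 4, 4, 4, 6]

Each diagonal entry of L is the vertex degree and each off-diagonal entry is -1 where an edge is present, 0 otherwise; in the order [0, 1, 2, 3, 4, 5, 6, 7] the diagonal is [3, 3, 3, 3, 3, 3, 3, 3]. Diagonalising L (or applying a numerical eigensolver to the 8x8 matrix) gives the spectrum above. The single zero eigenvalue shows the graph is connected. By the matrix-tree theorem the graph has (1/8) * product of the nonzero eigenvalues = 384 spanning trees.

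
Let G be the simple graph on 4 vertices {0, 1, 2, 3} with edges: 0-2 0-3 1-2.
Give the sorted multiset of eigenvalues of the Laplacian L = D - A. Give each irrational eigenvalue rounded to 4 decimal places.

Reading degrees in the order [0, 1, 2, 3] gives [2, 1, 2, 1]; set D = diag(2, 1, 2, 1) and form L = D - A. Since every row of L sums to 0, the all-ones vector is in the kernel and 0 is an eigenvalue. There is one zero in the spectrum, matching the 1 component. The eigenvalues sum to 6, which equals trace(L) = 2|E|.

[0, 0.5858, 2, 3.4142]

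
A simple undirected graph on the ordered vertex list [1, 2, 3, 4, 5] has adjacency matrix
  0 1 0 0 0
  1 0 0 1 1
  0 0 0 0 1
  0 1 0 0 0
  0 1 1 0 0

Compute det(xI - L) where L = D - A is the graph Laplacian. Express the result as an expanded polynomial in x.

Reading degrees in the order [1, 2, 3, 4, 5] gives [1, 3, 1, 1, 2]; set D = diag(1, 3, 1, 1, 2) and form L = D - A. Computing det(xI - L) by cofactor expansion (or equivalently via sum-over-permutations) gives x^5 - 8x^4 + 20x^3 - 18x^2 + 5x. The constant term is 0 because L is singular (the all-ones vector lies in its kernel).

x^5 - 8x^4 + 20x^3 - 18x^2 + 5x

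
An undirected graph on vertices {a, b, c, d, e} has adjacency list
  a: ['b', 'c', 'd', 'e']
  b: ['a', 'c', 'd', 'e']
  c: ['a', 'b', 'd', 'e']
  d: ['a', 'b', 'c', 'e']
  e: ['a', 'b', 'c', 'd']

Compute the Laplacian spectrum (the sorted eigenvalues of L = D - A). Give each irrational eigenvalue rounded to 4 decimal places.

Reading degrees in the order [a, b, c, d, e] gives [4, 4, 4, 4, 4]; set D = diag(4, 4, 4, 4, 4) and form L = D - A. Since every row of L sums to 0, the all-ones vector is in the kernel and 0 is an eigenvalue. The single zero eigenvalue shows the graph is connected.

[0, 5, 5, 5, 5]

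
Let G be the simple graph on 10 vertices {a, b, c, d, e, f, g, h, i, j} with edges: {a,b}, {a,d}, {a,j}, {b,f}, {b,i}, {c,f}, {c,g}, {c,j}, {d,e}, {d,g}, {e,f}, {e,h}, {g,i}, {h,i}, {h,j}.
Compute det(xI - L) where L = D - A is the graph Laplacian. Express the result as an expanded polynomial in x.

x^10 - 30x^9 + 390x^8 - 2880x^7 + 13305x^6 - 39882x^5 + 77640x^4 - 94800x^3 + 66000x^2 - 20000x

Each diagonal entry of L is the vertex degree and each off-diagonal entry is -1 where an edge is present, 0 otherwise; in the order [a, b, c, d, e, f, g, h, i, j] the diagonal is [3, 3, 3, 3, 3, 3, 3, 3, 3, 3]. The eigenvalues of L are [0, 2, 2, 2, 2, 2, 5, 5, 5, 5]; the characteristic polynomial is the product of (x - lambda_i), which multiplies out to x^10 - 30x^9 + 390x^8 - 2880x^7 + 13305x^6 - 39882x^5 + 77640x^4 - 94800x^3 + 66000x^2 - 20000x. The coefficient of x^9 equals -trace(L) = -30, matching the sum of degrees. There is one zero in the spectrum, matching the 1 component. By the matrix-tree theorem the graph has (1/10) * product of the nonzero eigenvalues = 2000 spanning trees.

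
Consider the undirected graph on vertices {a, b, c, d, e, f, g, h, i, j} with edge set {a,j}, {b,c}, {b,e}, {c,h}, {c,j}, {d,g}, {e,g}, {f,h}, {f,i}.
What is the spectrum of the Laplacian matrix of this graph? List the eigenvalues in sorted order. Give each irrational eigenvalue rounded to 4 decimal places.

Each diagonal entry of L is the vertex degree and each off-diagonal entry is -1 where an edge is present, 0 otherwise; in the order [a, b, c, d, e, f, g, h, i, j] the diagonal is [1, 2, 3, 1, 2, 2, 2, 2, 1, 2]. Since every row of L sums to 0, the all-ones vector is in the kernel and 0 is an eigenvalue. The single zero eigenvalue shows the graph is connected. By the matrix-tree theorem the graph has (1/10) * product of the nonzero eigenvalues = 1 spanning tree.

[0, 0.1479, 0.2814, 0.7873, 1.2931, 2, 2.4631, 3.0926, 3.4687, 4.4659]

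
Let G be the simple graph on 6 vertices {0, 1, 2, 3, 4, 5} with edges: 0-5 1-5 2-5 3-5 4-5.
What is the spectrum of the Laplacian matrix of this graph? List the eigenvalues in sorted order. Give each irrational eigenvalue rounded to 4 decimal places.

Each diagonal entry of L is the vertex degree and each off-diagonal entry is -1 where an edge is present, 0 otherwise; in the order [0, 1, 2, 3, 4, 5] the diagonal is [1, 1, 1, 1, 1, 5]. The multiplicity of 0 as a Laplacian eigenvalue equals the number of connected components. By the matrix-tree theorem the graph has (1/6) * product of the nonzero eigenvalues = 1 spanning tree.

[0, 1, 1, 1, 1, 6]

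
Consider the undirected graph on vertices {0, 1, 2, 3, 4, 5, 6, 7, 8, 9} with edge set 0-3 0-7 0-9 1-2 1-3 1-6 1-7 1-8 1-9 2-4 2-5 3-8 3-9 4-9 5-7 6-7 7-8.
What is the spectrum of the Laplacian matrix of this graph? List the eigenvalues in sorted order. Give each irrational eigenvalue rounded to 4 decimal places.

Each diagonal entry of L is the vertex degree and each off-diagonal entry is -1 where an edge is present, 0 otherwise; in the order [0, 1, 2, 3, 4, 5, 6, 7, 8, 9] the diagonal is [3, 6, 3, 4, 2, 2, 2, 5, 3, 4]. Since every row of L sums to 0, the all-ones vector is in the kernel and 0 is an eigenvalue. The single zero eigenvalue shows the graph is connected.

[0, 1.2080, 1.4502, 1.9760, 2.7133, 3.7207, 4.1776, 5.2141, 6.0558, 7.4843]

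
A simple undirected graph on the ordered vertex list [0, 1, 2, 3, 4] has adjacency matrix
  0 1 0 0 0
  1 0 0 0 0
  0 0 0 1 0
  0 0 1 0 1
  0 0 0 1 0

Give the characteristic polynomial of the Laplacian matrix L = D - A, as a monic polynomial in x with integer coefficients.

x^5 - 6x^4 + 11x^3 - 6x^2

Each diagonal entry of L is the vertex degree and each off-diagonal entry is -1 where an edge is present, 0 otherwise; in the order [0, 1, 2, 3, 4] the diagonal is [1, 1, 1, 2, 1]. L has integer entries, so p(x) = det(xI - L) has integer coefficients. Expanding the determinant yields x^5 - 6x^4 + 11x^3 - 6x^2. Since p(0) = det(-L) = 0, x divides p(x). The largest eigenvalue, 3, is at most the vertex count 5. There are 2 zeros in the spectrum, matching the 2 components.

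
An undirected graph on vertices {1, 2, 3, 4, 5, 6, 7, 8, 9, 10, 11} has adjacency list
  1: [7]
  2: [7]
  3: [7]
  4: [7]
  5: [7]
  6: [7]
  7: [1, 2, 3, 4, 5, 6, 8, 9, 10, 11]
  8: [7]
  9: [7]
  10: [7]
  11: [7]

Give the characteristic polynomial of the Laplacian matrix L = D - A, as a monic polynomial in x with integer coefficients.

x^11 - 20x^10 + 135x^9 - 480x^8 + 1050x^7 - 1512x^6 + 1470x^5 - 960x^4 + 405x^3 - 100x^2 + 11x

With the vertex order [1, 2, 3, 4, 5, 6, 7, 8, 9, 10, 11], the degrees are [1, 1, 1, 1, 1, 1, 10, 1, 1, 1, 1], giving D = diag(1, 1, 1, 1, 1, 1, 10, 1, 1, 1, 1) and L = D - A. The eigenvalues of L are [0, 1, 1, 1, 1, 1, 1, 1, 1, 1, 11]; the characteristic polynomial is the product of (x - lambda_i), which multiplies out to x^11 - 20x^10 + 135x^9 - 480x^8 + 1050x^7 - 1512x^6 + 1470x^5 - 960x^4 + 405x^3 - 100x^2 + 11x. The constant term is 0 because L is singular (the all-ones vector lies in its kernel). The largest eigenvalue, 11, is at most the vertex count 11.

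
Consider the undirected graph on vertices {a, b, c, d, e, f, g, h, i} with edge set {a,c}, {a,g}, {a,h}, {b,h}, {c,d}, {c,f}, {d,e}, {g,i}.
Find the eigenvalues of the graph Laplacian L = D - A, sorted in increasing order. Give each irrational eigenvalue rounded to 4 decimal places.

Each diagonal entry of L is the vertex degree and each off-diagonal entry is -1 where an edge is present, 0 otherwise; in the order [a, b, c, d, e, f, g, h, i] the diagonal is [3, 1, 3, 2, 1, 1, 2, 2, 1]. Since every row of L sums to 0, the all-ones vector is in the kernel and 0 is an eigenvalue. The single zero eigenvalue shows the graph is connected. By the matrix-tree theorem the graph has (1/9) * product of the nonzero eigenvalues = 1 spanning tree. The largest eigenvalue, 4.7421, is at most the vertex count 9.

[0, 0.2311, 0.3820, 0.6416, 1.6129, 2.2591, 2.6180, 3.5132, 4.7421]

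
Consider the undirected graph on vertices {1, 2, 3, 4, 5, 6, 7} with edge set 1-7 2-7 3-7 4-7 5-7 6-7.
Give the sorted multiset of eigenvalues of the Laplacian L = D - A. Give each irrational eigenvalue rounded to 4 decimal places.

With the vertex order [1, 2, 3, 4, 5, 6, 7], the degrees are [1, 1, 1, 1, 1, 1, 6], giving D = diag(1, 1, 1, 1, 1, 1, 6) and L = D - A. Diagonalising L (or applying a numerical eigensolver to the 7x7 matrix) gives the spectrum above.

[0, 1, 1, 1, 1, 1, 7]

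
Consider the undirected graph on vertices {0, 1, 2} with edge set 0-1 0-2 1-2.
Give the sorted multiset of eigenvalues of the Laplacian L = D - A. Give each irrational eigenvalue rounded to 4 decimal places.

[0, 3, 3]

With the vertex order [0, 1, 2], the degrees are [2, 2, 2], giving D = diag(2, 2, 2) and L = D - A. Diagonalising L (or applying a numerical eigensolver to the 3x3 matrix) gives the spectrum above. The single zero eigenvalue shows the graph is connected. By the matrix-tree theorem the graph has (1/3) * product of the nonzero eigenvalues = 3 spanning trees. There is one zero in the spectrum, matching the 1 component.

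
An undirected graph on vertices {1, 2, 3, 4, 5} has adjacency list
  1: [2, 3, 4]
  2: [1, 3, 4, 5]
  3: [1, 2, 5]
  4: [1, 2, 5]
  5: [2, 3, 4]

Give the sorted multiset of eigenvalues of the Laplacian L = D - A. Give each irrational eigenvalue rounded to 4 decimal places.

With the vertex order [1, 2, 3, 4, 5], the degrees are [3, 4, 3, 3, 3], giving D = diag(3, 4, 3, 3, 3) and L = D - A. The multiplicity of 0 as a Laplacian eigenvalue equals the number of connected components. The largest eigenvalue, 5, is at most the vertex count 5. By the matrix-tree theorem the graph has (1/5) * product of the nonzero eigenvalues = 45 spanning trees.

[0, 3, 3, 5, 5]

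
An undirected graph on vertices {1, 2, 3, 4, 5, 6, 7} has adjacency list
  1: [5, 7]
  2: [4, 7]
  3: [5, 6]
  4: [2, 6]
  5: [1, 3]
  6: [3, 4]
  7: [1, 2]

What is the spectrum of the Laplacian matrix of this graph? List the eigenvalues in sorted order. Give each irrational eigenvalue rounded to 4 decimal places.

With the vertex order [1, 2, 3, 4, 5, 6, 7], the degrees are [2, 2, 2, 2, 2, 2, 2], giving D = diag(2, 2, 2, 2, 2, 2, 2) and L = D - A. The multiplicity of 0 as a Laplacian eigenvalue equals the number of connected components. The eigenvalues sum to 14, which equals trace(L) = 2|E|. The largest eigenvalue, 3.8019, is at most the vertex count 7.

[0, 0.7530, 0.7530, 2.4450, 2.4450, 3.8019, 3.8019]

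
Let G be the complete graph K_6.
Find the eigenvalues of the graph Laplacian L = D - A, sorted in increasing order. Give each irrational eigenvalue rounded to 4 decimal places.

The graph has 6 vertices and degree multiset [5, 5, 5, 5, 5, 5]; D is the diagonal matrix of degrees and L = D - A. L is symmetric positive semidefinite, so every eigenvalue is real and nonnegative. The eigenvalues sum to 30, which equals trace(L) = 2|E|. There is one zero in the spectrum, matching the 1 component.

[0, 6, 6, 6, 6, 6]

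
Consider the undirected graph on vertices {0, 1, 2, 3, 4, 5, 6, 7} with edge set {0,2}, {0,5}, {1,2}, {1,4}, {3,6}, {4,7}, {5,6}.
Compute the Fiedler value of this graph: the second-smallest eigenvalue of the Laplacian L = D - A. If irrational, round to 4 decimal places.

0.1522

With the vertex order [0, 1, 2, 3, 4, 5, 6, 7], the degrees are [2, 2, 2, 1, 2, 2, 2, 1], giving D = diag(2, 2, 2, 1, 2, 2, 2, 1) and L = D - A. The sorted Laplacian eigenvalues are [0, 0.1522, 0.5858, 1.2346, 2, 2.7654, 3.4142, 3.8478]; the algebraic connectivity is the second entry, 0.1522. There is one zero in the spectrum, matching the 1 component.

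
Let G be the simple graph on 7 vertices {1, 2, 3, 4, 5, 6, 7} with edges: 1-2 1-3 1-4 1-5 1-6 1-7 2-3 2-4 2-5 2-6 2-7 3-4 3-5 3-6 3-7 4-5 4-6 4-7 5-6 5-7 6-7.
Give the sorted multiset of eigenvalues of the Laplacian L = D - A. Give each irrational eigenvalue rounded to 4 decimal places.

[0, 7, 7, 7, 7, 7, 7]

Each diagonal entry of L is the vertex degree and each off-diagonal entry is -1 where an edge is present, 0 otherwise; in the order [1, 2, 3, 4, 5, 6, 7] the diagonal is [6, 6, 6, 6, 6, 6, 6]. Diagonalising L (or applying a numerical eigensolver to the 7x7 matrix) gives the spectrum above. The single zero eigenvalue shows the graph is connected. The largest eigenvalue, 7, is at most the vertex count 7. By the matrix-tree theorem the graph has (1/7) * product of the nonzero eigenvalues = 16807 spanning trees.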